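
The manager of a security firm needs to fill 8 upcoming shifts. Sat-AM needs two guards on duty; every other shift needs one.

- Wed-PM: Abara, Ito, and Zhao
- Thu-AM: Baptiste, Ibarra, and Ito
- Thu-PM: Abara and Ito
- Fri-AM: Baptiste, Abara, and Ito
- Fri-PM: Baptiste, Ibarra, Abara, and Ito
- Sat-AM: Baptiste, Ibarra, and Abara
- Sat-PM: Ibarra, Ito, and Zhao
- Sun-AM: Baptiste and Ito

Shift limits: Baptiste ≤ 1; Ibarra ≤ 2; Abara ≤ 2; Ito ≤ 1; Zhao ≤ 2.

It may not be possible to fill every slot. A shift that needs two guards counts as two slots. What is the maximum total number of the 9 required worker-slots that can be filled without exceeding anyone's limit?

Total capacity across all guards is 1+2+2+1+2 = 8, and 9 slots are needed, so at most 8 can be filled.
An assignment achieving 8: Wed-PM→Zhao, Thu-AM→Ibarra, Thu-PM→Abara, Fri-AM→Abara, Fri-PM→Ito, Sat-AM→Ibarra, Sat-PM→Zhao, Sun-AM→Baptiste.
Loads: Baptiste 1/1, Ibarra 2/2, Abara 2/2, Ito 1/1, Zhao 2/2.

8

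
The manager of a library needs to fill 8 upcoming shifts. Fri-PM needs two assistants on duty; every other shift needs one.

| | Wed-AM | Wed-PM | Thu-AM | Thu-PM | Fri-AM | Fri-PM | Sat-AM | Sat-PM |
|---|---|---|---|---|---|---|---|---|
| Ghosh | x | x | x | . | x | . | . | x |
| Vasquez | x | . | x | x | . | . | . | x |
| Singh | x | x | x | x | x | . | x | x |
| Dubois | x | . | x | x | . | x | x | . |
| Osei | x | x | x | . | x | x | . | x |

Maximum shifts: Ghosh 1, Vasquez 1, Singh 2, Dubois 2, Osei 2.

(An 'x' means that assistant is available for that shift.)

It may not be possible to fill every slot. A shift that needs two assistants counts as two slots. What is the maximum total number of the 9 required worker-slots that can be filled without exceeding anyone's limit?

Total capacity across all assistants is 1+1+2+2+2 = 8, and 9 slots are needed, so at most 8 can be filled.
An assignment achieving 8: Wed-AM→Dubois, Wed-PM→Ghosh, Thu-PM→Vasquez, Fri-AM→Singh, Fri-PM→Dubois+Osei, Sat-AM→Singh, Sat-PM→Osei.
Loads: Ghosh 1/1, Vasquez 1/1, Singh 2/2, Dubois 2/2, Osei 2/2.

8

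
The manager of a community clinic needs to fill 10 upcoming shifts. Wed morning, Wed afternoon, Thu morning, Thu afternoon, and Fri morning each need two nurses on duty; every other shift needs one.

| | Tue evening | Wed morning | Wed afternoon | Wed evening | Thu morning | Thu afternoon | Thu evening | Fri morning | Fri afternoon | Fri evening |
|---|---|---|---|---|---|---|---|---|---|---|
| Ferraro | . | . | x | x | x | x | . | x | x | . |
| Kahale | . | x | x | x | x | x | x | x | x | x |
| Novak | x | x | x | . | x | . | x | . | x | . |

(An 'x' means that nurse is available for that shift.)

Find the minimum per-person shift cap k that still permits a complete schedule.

5

With 3 nurses and 15 worker-slots to fill, someone must work at least ⌈15/3⌉ = 5 shifts, so k ≥ 5.
k = 5 works: Tue evening→Novak, Wed morning→Kahale+Novak, Wed afternoon→Ferraro+Novak, Wed evening→Ferraro, Thu morning→Ferraro+Novak, Thu afternoon→Ferraro+Kahale, Thu evening→Kahale, Fri morning→Ferraro+Kahale, Fri afternoon→Novak, Fri evening→Kahale.
Loads: Ferraro 5, Kahale 5, Novak 5 — all ≤ 5.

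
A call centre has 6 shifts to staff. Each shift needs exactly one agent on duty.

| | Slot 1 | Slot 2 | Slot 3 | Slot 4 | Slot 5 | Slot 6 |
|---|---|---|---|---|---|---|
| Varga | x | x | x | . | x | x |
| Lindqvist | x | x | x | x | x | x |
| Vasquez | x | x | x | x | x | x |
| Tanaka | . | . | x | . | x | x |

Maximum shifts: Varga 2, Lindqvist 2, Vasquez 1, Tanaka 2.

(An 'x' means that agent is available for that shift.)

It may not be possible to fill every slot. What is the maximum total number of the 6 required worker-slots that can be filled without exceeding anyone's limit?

Total capacity across all agents is 2+2+1+2 = 7, and 6 slots are needed, so at most 6 can be filled.
An assignment achieving 6: Slot 1→Varga, Slot 2→Varga, Slot 3→Lindqvist, Slot 4→Lindqvist, Slot 5→Vasquez, Slot 6→Tanaka.
Loads: Varga 2/2, Lindqvist 2/2, Vasquez 1/1, Tanaka 1/2.

6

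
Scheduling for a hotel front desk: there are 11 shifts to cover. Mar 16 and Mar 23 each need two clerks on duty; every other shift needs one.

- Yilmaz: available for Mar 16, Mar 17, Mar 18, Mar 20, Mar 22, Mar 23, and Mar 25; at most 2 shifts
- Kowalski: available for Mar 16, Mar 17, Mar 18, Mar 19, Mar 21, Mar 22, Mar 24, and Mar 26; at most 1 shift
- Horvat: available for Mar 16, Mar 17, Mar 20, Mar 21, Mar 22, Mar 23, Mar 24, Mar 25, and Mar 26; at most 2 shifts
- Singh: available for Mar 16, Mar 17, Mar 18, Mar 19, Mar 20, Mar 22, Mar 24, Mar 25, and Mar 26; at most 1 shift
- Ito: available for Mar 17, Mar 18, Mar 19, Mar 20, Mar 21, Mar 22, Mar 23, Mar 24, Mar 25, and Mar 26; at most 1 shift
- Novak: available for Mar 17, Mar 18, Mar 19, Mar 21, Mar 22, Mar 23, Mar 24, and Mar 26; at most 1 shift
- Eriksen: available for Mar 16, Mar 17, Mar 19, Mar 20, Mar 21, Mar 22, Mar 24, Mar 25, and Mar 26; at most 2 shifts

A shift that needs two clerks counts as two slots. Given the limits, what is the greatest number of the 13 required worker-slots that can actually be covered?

10

Total capacity across all clerks is 2+1+2+1+1+1+2 = 10, and 13 slots are needed, so at most 10 can be filled.
An assignment achieving 10: Mar 16→Yilmaz+Kowalski, Mar 18→Singh, Mar 19→Ito, Mar 20→Horvat, Mar 21→Novak, Mar 23→Yilmaz+Horvat, Mar 24→Eriksen, Mar 25→Eriksen.
Loads: Yilmaz 2/2, Kowalski 1/1, Horvat 2/2, Singh 1/1, Ito 1/1, Novak 1/1, Eriksen 2/2.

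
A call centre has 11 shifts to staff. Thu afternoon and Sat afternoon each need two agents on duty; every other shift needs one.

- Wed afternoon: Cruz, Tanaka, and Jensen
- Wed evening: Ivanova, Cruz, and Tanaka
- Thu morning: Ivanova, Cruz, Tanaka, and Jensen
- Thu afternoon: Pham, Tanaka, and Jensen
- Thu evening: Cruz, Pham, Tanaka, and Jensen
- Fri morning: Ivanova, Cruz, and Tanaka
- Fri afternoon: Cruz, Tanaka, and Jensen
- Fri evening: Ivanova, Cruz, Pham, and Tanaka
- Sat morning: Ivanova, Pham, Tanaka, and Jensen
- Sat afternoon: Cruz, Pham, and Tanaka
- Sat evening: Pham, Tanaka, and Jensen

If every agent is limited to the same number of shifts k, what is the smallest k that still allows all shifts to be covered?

With 5 agents and 13 worker-slots to fill, someone must work at least ⌈13/5⌉ = 3 shifts, so k ≥ 3.
k = 3 works: Wed afternoon→Cruz, Wed evening→Ivanova, Thu morning→Ivanova, Thu afternoon→Pham+Tanaka, Thu evening→Tanaka, Fri morning→Ivanova, Fri afternoon→Cruz, Fri evening→Tanaka, Sat morning→Jensen, Sat afternoon→Cruz+Pham, Sat evening→Pham.
Loads: Ivanova 3, Cruz 3, Pham 3, Tanaka 3, Jensen 1 — all ≤ 3.

3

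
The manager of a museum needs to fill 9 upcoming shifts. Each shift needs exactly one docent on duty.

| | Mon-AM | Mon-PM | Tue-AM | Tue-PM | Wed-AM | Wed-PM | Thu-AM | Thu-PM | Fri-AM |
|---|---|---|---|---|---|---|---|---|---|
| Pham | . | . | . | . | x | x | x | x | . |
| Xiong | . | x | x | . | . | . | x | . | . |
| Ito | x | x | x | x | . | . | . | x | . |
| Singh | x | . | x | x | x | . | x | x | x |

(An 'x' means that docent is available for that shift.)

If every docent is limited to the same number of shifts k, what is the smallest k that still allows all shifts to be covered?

With 4 docents and 9 worker-slots to fill, someone must work at least ⌈9/4⌉ = 3 shifts, so k ≥ 3.
k = 3 works: Mon-AM→Ito, Mon-PM→Xiong, Tue-AM→Xiong, Tue-PM→Ito, Wed-AM→Pham, Wed-PM→Pham, Thu-AM→Pham, Thu-PM→Ito, Fri-AM→Singh.
Loads: Pham 3, Xiong 2, Ito 3, Singh 1 — all ≤ 3.

3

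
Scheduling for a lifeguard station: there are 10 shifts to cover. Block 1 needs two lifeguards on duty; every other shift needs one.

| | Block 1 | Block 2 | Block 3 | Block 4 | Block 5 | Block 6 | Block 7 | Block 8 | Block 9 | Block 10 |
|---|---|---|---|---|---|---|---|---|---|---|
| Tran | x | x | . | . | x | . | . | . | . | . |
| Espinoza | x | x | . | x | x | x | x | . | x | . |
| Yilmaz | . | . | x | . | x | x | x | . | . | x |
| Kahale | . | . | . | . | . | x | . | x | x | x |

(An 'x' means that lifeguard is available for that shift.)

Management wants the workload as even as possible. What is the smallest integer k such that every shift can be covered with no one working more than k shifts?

3

With 4 lifeguards and 11 worker-slots to fill, someone must work at least ⌈11/4⌉ = 3 shifts, so k ≥ 3.
k = 3 works: Block 1→Tran+Espinoza, Block 2→Tran, Block 3→Yilmaz, Block 4→Espinoza, Block 5→Tran, Block 6→Yilmaz, Block 7→Espinoza, Block 8→Kahale, Block 9→Kahale, Block 10→Yilmaz.
Loads: Tran 3, Espinoza 3, Yilmaz 3, Kahale 2 — all ≤ 3.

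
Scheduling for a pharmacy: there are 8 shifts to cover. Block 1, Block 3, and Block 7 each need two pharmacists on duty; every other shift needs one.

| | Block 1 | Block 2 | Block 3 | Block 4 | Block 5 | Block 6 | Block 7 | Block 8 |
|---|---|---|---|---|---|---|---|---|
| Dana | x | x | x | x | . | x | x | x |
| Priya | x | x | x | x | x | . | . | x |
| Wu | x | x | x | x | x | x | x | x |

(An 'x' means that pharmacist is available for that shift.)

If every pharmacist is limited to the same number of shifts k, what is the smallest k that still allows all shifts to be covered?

4

With 3 pharmacists and 11 worker-slots to fill, someone must work at least ⌈11/3⌉ = 4 shifts, so k ≥ 4.
k = 4 works: Block 1→Dana+Priya, Block 2→Dana, Block 3→Priya+Wu, Block 4→Priya, Block 5→Priya, Block 6→Dana, Block 7→Dana+Wu, Block 8→Wu.
Loads: Dana 4, Priya 4, Wu 3 — all ≤ 4.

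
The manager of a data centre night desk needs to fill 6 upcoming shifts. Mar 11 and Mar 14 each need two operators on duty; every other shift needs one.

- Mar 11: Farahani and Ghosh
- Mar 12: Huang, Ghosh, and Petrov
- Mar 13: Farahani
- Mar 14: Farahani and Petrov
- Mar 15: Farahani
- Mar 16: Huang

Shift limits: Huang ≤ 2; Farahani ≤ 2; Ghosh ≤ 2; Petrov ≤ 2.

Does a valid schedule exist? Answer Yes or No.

No

Total capacity is 8 and 8 slots are needed, so capacity alone doesn't rule it out.
Shifts {Mar 11, Mar 13, Mar 14} need 5 worker-slots in total, but the operators available for any of those shifts (Farahani, Ghosh, and Petrov) can supply at most 4 among them. So no valid schedule exists.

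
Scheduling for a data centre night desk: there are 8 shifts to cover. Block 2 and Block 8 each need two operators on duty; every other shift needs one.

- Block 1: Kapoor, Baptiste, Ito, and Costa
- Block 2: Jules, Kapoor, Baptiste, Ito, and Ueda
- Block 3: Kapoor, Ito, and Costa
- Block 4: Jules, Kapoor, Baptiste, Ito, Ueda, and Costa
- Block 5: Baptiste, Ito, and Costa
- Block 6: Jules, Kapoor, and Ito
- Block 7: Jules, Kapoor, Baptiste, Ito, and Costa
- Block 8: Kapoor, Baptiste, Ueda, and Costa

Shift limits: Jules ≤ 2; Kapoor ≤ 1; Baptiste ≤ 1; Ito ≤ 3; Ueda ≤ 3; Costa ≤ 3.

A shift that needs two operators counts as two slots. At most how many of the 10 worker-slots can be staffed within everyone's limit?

Total capacity across all operators is 2+1+1+3+3+3 = 13, and 10 slots are needed, so at most 10 can be filled.
An assignment achieving 10: Block 1→Ito, Block 2→Jules+Ito, Block 3→Kapoor, Block 4→Ueda, Block 5→Baptiste, Block 6→Jules, Block 7→Ito, Block 8→Ueda+Costa.
Loads: Jules 2/2, Kapoor 1/1, Baptiste 1/1, Ito 3/3, Ueda 2/3, Costa 1/3.

10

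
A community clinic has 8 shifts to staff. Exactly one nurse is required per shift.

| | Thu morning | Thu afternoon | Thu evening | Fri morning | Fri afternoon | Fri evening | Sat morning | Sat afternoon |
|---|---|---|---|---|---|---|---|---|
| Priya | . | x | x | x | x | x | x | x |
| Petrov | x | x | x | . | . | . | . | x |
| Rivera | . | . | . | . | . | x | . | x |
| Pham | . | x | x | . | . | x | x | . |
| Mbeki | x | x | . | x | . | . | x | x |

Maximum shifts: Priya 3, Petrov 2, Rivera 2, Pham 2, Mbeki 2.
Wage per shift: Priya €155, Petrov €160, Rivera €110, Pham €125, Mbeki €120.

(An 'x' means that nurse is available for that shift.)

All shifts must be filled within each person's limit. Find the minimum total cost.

€1020

Fri afternoon can only be covered by Priya, so that assignment is forced.
Picking the cheapest available nurse for each shift independently would cost €980, but that ignores the shift limits.
An optimal schedule: Thu morning→Mbeki, Thu afternoon→Priya, Thu evening→Pham, Fri morning→Mbeki, Fri afternoon→Priya, Fri evening→Rivera, Sat morning→Pham, Sat afternoon→Rivera.
Total: 120 + 155 + 125 + 120 + 155 + 110 + 125 + 110 = €1020.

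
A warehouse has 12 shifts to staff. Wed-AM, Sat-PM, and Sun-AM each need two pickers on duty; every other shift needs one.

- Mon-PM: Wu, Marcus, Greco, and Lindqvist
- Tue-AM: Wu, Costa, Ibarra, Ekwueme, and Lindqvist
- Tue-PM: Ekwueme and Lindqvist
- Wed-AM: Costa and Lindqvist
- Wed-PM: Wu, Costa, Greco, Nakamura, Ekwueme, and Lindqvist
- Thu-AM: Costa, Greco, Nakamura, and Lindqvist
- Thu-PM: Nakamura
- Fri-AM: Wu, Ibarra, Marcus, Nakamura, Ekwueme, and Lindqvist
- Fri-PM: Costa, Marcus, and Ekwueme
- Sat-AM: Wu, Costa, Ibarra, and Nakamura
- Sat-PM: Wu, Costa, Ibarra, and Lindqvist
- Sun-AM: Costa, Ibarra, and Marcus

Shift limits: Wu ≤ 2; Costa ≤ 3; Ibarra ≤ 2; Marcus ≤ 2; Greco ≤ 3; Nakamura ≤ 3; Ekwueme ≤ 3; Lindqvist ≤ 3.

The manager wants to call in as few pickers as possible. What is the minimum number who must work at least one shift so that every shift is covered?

15 slots to fill and no one can take more than 3, so at least ⌈15/3⌉ = 5 pickers are needed.
No set of 5 pickers can cover every shift (each such set leaves at least one shift with no one available or exceeds a cap).
Wu, Costa, Ibarra, Marcus, Nakamura, and Lindqvist alone can cover everything: Mon-PM→Wu, Tue-AM→Wu, Tue-PM→Lindqvist, Wed-AM→Costa+Lindqvist, Wed-PM→Nakamura, Thu-AM→Costa, Thu-PM→Nakamura, Fri-AM→Marcus, Fri-PM→Costa, Sat-AM→Nakamura, Sat-PM→Ibarra+Lindqvist, Sun-AM→Ibarra+Marcus.

6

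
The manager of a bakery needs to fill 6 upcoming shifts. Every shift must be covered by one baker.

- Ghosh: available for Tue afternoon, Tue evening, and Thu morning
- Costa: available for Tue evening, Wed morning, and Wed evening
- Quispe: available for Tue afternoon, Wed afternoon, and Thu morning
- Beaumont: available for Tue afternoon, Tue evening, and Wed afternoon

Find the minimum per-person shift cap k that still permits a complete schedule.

With 4 bakers and 6 worker-slots to fill, someone must work at least ⌈6/4⌉ = 2 shifts, so k ≥ 2.
k = 2 works: Tue afternoon→Ghosh, Tue evening→Beaumont, Wed morning→Costa, Wed afternoon→Quispe, Wed evening→Costa, Thu morning→Ghosh.
Loads: Ghosh 2, Costa 2, Quispe 1, Beaumont 1 — all ≤ 2.

2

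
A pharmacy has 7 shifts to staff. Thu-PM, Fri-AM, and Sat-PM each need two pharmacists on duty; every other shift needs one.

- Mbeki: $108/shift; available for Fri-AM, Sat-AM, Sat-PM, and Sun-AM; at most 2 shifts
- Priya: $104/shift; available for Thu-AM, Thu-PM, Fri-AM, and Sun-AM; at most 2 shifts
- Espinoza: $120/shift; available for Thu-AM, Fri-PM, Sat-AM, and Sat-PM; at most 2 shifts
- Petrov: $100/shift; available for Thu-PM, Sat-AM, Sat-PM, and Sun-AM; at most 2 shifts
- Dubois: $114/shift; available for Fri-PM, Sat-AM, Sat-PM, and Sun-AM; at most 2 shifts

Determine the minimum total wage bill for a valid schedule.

$1092

Thu-PM can only be covered by Priya and Petrov, so that assignment is forced.
Fri-AM can only be covered by Mbeki and Priya, so that assignment is forced.
Picking the cheapest available pharmacist for each shift independently would cost $1042, but that ignores the shift limits.
An optimal schedule: Thu-AM→Espinoza, Thu-PM→Priya+Petrov, Fri-AM→Mbeki+Priya, Fri-PM→Espinoza, Sat-AM→Mbeki, Sat-PM→Petrov+Dubois, Sun-AM→Dubois.
Total: 120 + 104 + 100 + 108 + 104 + 120 + 108 + 100 + 114 + 114 = $1092.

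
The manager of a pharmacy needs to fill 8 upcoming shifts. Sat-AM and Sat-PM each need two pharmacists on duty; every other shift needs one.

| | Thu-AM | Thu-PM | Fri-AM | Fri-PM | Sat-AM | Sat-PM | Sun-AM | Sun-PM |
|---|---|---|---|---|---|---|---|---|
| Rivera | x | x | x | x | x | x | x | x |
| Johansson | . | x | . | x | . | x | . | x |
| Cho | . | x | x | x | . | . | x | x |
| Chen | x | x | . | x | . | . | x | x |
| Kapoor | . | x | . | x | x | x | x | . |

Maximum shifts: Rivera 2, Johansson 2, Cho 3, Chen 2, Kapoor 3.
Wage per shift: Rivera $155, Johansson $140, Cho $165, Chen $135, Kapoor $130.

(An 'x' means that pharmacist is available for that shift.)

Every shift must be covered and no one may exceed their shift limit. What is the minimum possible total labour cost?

$1415

Sat-AM can only be covered by Rivera and Kapoor, so that assignment is forced.
Picking the cheapest available pharmacist for each shift independently would cost $1370, but that ignores the shift limits.
An optimal schedule: Thu-AM→Chen, Thu-PM→Johansson, Fri-AM→Rivera, Fri-PM→Cho, Sat-AM→Kapoor+Rivera, Sat-PM→Kapoor+Johansson, Sun-AM→Kapoor, Sun-PM→Chen.
Total: 135 + 140 + 155 + 165 + 130 + 155 + 130 + 140 + 130 + 135 = $1415.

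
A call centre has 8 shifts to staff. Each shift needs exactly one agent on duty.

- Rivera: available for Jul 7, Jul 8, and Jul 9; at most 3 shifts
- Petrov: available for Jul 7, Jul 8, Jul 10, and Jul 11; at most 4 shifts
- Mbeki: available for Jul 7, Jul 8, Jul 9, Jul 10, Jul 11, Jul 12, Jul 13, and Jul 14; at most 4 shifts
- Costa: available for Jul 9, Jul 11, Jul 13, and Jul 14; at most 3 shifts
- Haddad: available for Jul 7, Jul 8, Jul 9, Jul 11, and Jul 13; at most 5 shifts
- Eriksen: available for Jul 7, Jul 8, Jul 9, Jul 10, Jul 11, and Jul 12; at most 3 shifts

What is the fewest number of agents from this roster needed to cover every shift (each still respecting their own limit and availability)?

8 slots to fill and no one can take more than 5, so at least ⌈8/5⌉ = 2 agents are needed.
Petrov and Mbeki alone can cover everything: Jul 7→Petrov, Jul 8→Petrov, Jul 9→Mbeki, Jul 10→Petrov, Jul 11→Petrov, Jul 12→Mbeki, Jul 13→Mbeki, Jul 14→Mbeki.

2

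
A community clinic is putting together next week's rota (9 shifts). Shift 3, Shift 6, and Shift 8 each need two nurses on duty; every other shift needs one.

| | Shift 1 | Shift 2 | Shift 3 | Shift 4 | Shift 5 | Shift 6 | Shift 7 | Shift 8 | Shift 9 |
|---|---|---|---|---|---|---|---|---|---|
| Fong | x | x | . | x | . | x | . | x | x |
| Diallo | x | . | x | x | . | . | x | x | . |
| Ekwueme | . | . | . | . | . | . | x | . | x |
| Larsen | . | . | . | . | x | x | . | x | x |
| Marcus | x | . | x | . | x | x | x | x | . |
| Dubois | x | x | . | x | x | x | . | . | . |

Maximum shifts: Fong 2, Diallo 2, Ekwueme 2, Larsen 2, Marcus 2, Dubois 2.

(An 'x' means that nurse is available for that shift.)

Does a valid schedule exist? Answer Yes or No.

Shift 3 can only be covered by Diallo and Marcus, so that assignment is forced.
One valid schedule: Shift 1→Dubois, Shift 2→Fong, Shift 3→Diallo+Marcus, Shift 4→Fong, Shift 5→Larsen, Shift 6→Larsen+Dubois, Shift 7→Ekwueme, Shift 8→Diallo+Marcus, Shift 9→Ekwueme.
Loads: Fong 2/2, Diallo 2/2, Ekwueme 2/2, Larsen 2/2, Marcus 2/2, Dubois 2/2 — all within limits.

Yes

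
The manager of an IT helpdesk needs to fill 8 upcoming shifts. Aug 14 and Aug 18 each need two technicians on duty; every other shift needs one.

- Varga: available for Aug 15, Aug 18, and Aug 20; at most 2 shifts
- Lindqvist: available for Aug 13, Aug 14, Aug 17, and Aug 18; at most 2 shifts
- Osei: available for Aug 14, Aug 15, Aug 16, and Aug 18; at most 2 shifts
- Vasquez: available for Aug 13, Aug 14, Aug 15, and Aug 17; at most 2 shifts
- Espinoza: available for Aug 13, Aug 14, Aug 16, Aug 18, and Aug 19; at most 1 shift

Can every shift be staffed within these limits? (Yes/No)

No

Total capacity is 2+2+2+2+1 = 9 but 10 worker-slots are needed — infeasible.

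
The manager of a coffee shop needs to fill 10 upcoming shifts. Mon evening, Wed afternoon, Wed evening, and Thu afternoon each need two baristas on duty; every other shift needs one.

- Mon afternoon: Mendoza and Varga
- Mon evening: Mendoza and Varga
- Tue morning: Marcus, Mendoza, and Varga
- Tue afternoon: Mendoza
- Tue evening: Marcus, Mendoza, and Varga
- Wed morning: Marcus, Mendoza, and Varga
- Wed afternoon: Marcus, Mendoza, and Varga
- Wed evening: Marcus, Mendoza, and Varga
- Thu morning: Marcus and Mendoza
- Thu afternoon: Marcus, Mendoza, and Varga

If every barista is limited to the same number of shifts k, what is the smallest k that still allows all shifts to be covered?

With 3 baristas and 14 worker-slots to fill, someone must work at least ⌈14/3⌉ = 5 shifts, so k ≥ 5.
k = 5 works: Mon afternoon→Mendoza, Mon evening→Mendoza+Varga, Tue morning→Marcus, Tue afternoon→Mendoza, Tue evening→Marcus, Wed morning→Marcus, Wed afternoon→Marcus+Varga, Wed evening→Mendoza+Varga, Thu morning→Marcus, Thu afternoon→Mendoza+Varga.
Loads: Marcus 5, Mendoza 5, Varga 4 — all ≤ 5.

5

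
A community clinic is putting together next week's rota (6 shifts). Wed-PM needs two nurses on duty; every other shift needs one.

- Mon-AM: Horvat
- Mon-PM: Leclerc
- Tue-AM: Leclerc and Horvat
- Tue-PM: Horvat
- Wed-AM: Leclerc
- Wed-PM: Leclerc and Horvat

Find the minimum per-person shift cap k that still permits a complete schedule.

4

With 2 nurses and 7 worker-slots to fill, someone must work at least ⌈7/2⌉ = 4 shifts, so k ≥ 4.
k = 4 works: Mon-AM→Horvat, Mon-PM→Leclerc, Tue-AM→Leclerc, Tue-PM→Horvat, Wed-AM→Leclerc, Wed-PM→Leclerc+Horvat.
Loads: Leclerc 4, Horvat 3 — all ≤ 4.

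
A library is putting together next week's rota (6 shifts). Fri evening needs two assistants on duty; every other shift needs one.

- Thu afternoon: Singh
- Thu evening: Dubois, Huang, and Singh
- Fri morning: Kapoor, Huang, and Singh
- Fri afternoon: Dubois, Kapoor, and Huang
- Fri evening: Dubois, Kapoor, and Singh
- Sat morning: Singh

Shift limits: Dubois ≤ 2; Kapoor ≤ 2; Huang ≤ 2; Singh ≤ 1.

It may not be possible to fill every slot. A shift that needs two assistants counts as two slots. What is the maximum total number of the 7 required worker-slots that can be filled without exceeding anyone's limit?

6

Total capacity across all assistants is 2+2+2+1 = 7, and 7 slots are needed, so at most 7 can be filled.
Shifts {Thu afternoon, Sat morning} need 2 slots but only Singh are available for them, supplying at most 1 — so at least 1 slot must go unfilled.
An assignment achieving 6: Thu afternoon→Singh, Thu evening→Dubois, Fri morning→Kapoor, Fri afternoon→Huang, Fri evening→Dubois+Kapoor.
Loads: Dubois 2/2, Kapoor 2/2, Huang 1/2, Singh 1/1.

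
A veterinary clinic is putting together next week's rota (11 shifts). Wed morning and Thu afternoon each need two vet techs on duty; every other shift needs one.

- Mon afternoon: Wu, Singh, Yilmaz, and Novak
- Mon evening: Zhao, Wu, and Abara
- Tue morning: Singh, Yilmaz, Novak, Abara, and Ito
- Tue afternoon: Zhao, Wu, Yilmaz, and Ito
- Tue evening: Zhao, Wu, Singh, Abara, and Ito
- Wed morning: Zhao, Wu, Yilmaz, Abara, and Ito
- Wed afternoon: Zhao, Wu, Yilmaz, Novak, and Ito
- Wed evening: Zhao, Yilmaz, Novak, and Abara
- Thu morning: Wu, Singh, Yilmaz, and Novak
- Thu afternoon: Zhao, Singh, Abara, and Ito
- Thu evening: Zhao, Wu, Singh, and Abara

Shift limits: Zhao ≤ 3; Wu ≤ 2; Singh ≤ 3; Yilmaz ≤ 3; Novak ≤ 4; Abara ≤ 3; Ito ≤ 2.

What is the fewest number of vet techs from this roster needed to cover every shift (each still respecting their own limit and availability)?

4

13 slots to fill and no one can take more than 4, so at least ⌈13/4⌉ = 4 vet techs are needed.
Zhao, Singh, Yilmaz, and Novak alone can cover everything: Mon afternoon→Yilmaz, Mon evening→Zhao, Tue morning→Novak, Tue afternoon→Yilmaz, Tue evening→Singh, Wed morning→Zhao+Yilmaz, Wed afternoon→Novak, Wed evening→Novak, Thu morning→Novak, Thu afternoon→Zhao+Singh, Thu evening→Singh.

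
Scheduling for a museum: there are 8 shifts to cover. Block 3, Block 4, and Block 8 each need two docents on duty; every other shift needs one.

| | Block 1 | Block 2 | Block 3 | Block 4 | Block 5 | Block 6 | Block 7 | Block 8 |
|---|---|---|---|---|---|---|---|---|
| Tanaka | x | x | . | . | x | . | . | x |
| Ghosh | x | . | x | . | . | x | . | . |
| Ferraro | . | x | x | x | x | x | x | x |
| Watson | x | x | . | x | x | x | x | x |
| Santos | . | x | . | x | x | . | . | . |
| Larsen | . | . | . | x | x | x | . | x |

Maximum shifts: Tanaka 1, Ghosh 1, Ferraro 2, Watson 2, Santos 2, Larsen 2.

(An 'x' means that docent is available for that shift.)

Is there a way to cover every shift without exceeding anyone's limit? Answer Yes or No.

No

Total capacity is 1+1+2+2+2+2 = 10 but 11 worker-slots are needed — infeasible.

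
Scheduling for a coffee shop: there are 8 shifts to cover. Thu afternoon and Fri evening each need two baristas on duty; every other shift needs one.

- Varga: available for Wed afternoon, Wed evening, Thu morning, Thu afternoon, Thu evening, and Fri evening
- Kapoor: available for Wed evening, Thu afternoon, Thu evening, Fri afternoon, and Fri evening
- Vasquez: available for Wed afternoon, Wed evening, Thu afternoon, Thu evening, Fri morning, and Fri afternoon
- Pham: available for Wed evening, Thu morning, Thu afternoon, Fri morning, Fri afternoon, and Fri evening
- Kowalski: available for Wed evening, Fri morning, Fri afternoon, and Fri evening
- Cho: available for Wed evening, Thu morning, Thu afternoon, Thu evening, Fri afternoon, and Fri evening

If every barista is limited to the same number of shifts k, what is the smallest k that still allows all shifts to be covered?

2

With 6 baristas and 10 worker-slots to fill, someone must work at least ⌈10/6⌉ = 2 shifts, so k ≥ 2.
k = 2 works: Wed afternoon→Varga, Wed evening→Vasquez, Thu morning→Varga, Thu afternoon→Pham+Cho, Thu evening→Kapoor, Fri morning→Vasquez, Fri afternoon→Kapoor, Fri evening→Pham+Kowalski.
Loads: Varga 2, Kapoor 2, Vasquez 2, Pham 2, Kowalski 1, Cho 1 — all ≤ 2.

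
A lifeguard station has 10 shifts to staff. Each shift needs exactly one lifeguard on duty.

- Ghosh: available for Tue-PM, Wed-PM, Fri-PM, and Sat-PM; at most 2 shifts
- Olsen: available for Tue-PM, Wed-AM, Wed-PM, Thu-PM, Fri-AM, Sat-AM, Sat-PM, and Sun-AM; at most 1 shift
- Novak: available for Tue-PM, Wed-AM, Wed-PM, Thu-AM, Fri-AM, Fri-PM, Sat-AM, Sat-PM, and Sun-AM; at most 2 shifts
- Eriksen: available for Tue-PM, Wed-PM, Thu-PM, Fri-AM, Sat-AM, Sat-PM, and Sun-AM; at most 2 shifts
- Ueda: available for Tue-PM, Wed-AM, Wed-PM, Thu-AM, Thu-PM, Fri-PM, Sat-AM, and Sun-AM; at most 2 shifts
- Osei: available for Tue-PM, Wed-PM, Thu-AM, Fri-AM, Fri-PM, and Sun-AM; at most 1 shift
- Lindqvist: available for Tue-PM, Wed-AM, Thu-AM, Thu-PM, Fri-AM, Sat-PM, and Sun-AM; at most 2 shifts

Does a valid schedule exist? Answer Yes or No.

One valid schedule: Tue-PM→Osei, Wed-AM→Olsen, Wed-PM→Ueda, Thu-AM→Novak, Thu-PM→Eriksen, Fri-AM→Eriksen, Fri-PM→Ghosh, Sat-AM→Novak, Sat-PM→Ghosh, Sun-AM→Ueda.
Loads: Ghosh 2/2, Olsen 1/1, Novak 2/2, Eriksen 2/2, Ueda 2/2, Osei 1/1, Lindqvist 0/2 — all within limits.

Yes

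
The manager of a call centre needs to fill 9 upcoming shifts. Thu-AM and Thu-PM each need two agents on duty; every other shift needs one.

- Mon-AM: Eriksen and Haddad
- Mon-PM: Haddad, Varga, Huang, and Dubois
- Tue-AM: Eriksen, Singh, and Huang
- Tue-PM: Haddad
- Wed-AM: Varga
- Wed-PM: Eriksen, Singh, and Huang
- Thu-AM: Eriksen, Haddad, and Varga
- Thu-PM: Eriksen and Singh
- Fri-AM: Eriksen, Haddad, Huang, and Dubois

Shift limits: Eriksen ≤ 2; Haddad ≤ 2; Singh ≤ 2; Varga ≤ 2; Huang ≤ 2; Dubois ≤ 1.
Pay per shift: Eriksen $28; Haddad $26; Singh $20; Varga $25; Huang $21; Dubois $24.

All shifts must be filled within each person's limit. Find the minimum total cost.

$264

Tue-PM can only be covered by Haddad, so that assignment is forced.
Wed-AM can only be covered by Varga, so that assignment is forced.
Thu-PM can only be covered by Eriksen and Singh, so that assignment is forced.
Picking the cheapest available agent for each shift independently would cost $258, but that ignores the shift limits.
An optimal schedule: Mon-AM→Eriksen, Mon-PM→Huang, Tue-AM→Singh, Tue-PM→Haddad, Wed-AM→Varga, Wed-PM→Huang, Thu-AM→Haddad+Varga, Thu-PM→Eriksen+Singh, Fri-AM→Dubois.
Total: 28 + 21 + 20 + 26 + 25 + 21 + 26 + 25 + 28 + 20 + 24 = $264.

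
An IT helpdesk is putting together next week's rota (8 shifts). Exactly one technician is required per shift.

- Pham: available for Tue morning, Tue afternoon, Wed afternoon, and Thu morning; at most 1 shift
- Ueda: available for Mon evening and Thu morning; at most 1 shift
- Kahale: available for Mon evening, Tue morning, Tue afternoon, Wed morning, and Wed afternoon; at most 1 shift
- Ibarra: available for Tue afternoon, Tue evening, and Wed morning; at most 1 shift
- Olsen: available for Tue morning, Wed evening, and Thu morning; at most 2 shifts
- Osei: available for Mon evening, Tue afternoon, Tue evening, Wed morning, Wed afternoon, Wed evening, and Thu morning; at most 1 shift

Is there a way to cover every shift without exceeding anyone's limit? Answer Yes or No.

No

Total capacity is 1+1+1+1+2+1 = 7 but 8 worker-slots are needed — infeasible.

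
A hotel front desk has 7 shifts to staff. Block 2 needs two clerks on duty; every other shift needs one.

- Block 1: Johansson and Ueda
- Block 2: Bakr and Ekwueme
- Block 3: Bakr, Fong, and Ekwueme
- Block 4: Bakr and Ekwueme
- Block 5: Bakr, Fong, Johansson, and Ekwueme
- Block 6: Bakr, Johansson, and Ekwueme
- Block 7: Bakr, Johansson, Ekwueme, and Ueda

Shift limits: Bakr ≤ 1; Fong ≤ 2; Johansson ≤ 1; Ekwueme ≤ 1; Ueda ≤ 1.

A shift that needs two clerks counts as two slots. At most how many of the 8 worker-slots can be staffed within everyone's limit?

Total capacity across all clerks is 1+2+1+1+1 = 6, and 8 slots are needed, so at most 6 can be filled.
An assignment achieving 6: Block 1→Johansson, Block 2→Bakr+Ekwueme, Block 3→Fong, Block 5→Fong, Block 7→Ueda.
Loads: Bakr 1/1, Fong 2/2, Johansson 1/1, Ekwueme 1/1, Ueda 1/1.

6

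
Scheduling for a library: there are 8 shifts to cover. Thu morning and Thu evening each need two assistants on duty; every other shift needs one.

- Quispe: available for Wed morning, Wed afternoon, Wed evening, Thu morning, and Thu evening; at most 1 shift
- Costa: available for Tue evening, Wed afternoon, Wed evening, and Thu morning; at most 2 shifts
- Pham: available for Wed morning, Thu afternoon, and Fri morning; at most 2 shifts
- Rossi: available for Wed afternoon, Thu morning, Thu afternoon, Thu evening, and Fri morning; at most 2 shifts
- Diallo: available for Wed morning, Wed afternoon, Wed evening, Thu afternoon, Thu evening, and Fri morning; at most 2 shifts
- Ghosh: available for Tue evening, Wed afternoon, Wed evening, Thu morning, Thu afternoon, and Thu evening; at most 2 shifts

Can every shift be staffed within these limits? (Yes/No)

Yes

One valid schedule: Tue evening→Costa, Wed morning→Quispe, Wed afternoon→Rossi, Wed evening→Costa, Thu morning→Rossi+Ghosh, Thu afternoon→Pham, Thu evening→Diallo+Ghosh, Fri morning→Pham.
Loads: Quispe 1/1, Costa 2/2, Pham 2/2, Rossi 2/2, Diallo 1/2, Ghosh 2/2 — all within limits.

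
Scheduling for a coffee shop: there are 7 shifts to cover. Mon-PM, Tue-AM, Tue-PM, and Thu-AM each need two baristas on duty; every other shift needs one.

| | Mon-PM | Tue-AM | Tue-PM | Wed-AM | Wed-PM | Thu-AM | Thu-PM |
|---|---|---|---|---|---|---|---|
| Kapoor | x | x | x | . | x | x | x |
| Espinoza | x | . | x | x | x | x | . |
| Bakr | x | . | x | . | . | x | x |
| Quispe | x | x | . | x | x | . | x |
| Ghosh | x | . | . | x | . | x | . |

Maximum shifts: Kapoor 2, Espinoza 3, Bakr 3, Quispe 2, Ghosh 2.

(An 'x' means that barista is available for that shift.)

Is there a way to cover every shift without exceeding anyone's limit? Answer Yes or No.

Tue-AM can only be covered by Kapoor and Quispe, so that assignment is forced.
One valid schedule: Mon-PM→Bakr+Quispe, Tue-AM→Kapoor+Quispe, Tue-PM→Kapoor+Espinoza, Wed-AM→Espinoza, Wed-PM→Espinoza, Thu-AM→Bakr+Ghosh, Thu-PM→Bakr.
Loads: Kapoor 2/2, Espinoza 3/3, Bakr 3/3, Quispe 2/2, Ghosh 1/2 — all within limits.

Yes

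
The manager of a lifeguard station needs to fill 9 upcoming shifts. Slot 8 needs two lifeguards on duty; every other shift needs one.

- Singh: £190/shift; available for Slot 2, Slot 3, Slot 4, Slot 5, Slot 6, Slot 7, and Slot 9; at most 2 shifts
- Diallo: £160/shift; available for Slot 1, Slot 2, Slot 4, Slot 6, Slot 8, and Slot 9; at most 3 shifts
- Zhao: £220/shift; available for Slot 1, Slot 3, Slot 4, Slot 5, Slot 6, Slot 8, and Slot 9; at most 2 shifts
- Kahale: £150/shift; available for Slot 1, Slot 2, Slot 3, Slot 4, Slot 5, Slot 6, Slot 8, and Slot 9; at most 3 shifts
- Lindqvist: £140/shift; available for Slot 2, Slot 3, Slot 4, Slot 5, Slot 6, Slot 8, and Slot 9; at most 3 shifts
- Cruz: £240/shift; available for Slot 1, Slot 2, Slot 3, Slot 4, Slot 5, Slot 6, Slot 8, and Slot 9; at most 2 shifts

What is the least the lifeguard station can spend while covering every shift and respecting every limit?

Slot 7 can only be covered by Singh, so that assignment is forced.
Picking the cheapest available lifeguard for each shift independently would cost £1470, but that ignores the shift limits.
An optimal schedule: Slot 1→Kahale, Slot 2→Lindqvist, Slot 3→Lindqvist, Slot 4→Kahale, Slot 5→Lindqvist, Slot 6→Diallo, Slot 7→Singh, Slot 8→Kahale+Diallo, Slot 9→Diallo.
Total: 150 + 140 + 140 + 150 + 140 + 160 + 190 + 150 + 160 + 160 = £1540.

£1540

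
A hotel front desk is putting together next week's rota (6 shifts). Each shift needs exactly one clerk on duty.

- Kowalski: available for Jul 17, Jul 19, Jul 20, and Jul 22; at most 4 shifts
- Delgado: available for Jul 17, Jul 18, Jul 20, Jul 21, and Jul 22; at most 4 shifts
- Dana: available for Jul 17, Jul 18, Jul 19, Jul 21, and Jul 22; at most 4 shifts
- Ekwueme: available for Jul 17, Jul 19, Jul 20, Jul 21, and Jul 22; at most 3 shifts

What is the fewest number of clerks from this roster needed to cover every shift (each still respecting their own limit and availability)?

2

6 slots to fill and no one can take more than 4, so at least ⌈6/4⌉ = 2 clerks are needed.
Kowalski and Delgado alone can cover everything: Jul 17→Kowalski, Jul 18→Delgado, Jul 19→Kowalski, Jul 20→Kowalski, Jul 21→Delgado, Jul 22→Kowalski.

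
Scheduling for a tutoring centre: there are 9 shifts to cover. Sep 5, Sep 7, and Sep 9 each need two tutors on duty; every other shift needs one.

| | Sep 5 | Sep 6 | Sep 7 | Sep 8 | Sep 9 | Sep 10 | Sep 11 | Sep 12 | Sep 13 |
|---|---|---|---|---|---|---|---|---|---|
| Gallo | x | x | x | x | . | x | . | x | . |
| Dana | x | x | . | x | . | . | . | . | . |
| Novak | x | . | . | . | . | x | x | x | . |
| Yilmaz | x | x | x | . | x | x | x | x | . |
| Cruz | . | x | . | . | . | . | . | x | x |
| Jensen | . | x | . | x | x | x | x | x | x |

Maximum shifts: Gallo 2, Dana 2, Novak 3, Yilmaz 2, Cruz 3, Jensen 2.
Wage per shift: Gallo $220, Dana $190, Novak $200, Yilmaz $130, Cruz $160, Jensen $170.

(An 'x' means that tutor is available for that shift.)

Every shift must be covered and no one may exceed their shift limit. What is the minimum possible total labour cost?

$2080

Sep 7 can only be covered by Gallo and Yilmaz, so that assignment is forced.
Sep 9 can only be covered by Yilmaz and Jensen, so that assignment is forced.
Picking the cheapest available tutor for each shift independently would cost $1820, but that ignores the shift limits.
An optimal schedule: Sep 5→Dana+Novak, Sep 6→Cruz, Sep 7→Yilmaz+Gallo, Sep 8→Dana, Sep 9→Yilmaz+Jensen, Sep 10→Novak, Sep 11→Jensen, Sep 12→Cruz, Sep 13→Cruz.
Total: 190 + 200 + 160 + 130 + 220 + 190 + 130 + 170 + 200 + 170 + 160 + 160 = $2080.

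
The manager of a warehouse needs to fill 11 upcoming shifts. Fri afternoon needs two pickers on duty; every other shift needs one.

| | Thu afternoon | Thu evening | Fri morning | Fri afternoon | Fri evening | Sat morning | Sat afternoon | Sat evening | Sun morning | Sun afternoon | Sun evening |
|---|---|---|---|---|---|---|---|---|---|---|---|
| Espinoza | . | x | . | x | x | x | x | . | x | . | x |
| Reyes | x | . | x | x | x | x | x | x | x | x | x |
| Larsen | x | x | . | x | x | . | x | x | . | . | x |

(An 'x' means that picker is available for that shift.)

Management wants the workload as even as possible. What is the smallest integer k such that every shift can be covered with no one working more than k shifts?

4

With 3 pickers and 12 worker-slots to fill, someone must work at least ⌈12/3⌉ = 4 shifts, so k ≥ 4.
k = 4 works: Thu afternoon→Reyes, Thu evening→Espinoza, Fri morning→Reyes, Fri afternoon→Espinoza+Larsen, Fri evening→Larsen, Sat morning→Espinoza, Sat afternoon→Larsen, Sat evening→Reyes, Sun morning→Espinoza, Sun afternoon→Reyes, Sun evening→Larsen.
Loads: Espinoza 4, Reyes 4, Larsen 4 — all ≤ 4.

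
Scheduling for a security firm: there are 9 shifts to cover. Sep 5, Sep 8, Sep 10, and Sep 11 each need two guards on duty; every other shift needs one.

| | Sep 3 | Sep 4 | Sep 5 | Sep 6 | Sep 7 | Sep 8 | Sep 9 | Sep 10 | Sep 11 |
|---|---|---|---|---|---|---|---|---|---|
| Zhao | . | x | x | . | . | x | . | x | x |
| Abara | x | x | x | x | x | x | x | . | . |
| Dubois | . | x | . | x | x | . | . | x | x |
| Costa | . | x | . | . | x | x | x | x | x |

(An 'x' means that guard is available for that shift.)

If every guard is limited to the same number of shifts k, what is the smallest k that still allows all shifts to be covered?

4

With 4 guards and 13 worker-slots to fill, someone must work at least ⌈13/4⌉ = 4 shifts, so k ≥ 4.
k = 4 works: Sep 3→Abara, Sep 4→Dubois, Sep 5→Zhao+Abara, Sep 6→Abara, Sep 7→Dubois, Sep 8→Zhao+Costa, Sep 9→Abara, Sep 10→Zhao+Dubois, Sep 11→Zhao+Dubois.
Loads: Zhao 4, Abara 4, Dubois 4, Costa 1 — all ≤ 4.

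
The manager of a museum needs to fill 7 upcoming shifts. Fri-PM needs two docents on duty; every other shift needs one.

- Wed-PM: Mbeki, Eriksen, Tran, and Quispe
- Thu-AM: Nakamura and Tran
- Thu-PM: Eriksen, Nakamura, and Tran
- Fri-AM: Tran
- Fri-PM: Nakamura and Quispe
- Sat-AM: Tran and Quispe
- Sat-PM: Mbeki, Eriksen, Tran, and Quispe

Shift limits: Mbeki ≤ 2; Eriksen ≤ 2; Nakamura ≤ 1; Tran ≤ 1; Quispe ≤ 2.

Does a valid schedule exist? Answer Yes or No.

No

Total capacity is 8 and 8 slots are needed, so capacity alone doesn't rule it out.
Shifts {Thu-AM, Fri-AM, Fri-PM} need 4 worker-slots in total, but the docents available for any of those shifts (Nakamura, Tran, and Quispe) can supply at most 3 among them. So no valid schedule exists.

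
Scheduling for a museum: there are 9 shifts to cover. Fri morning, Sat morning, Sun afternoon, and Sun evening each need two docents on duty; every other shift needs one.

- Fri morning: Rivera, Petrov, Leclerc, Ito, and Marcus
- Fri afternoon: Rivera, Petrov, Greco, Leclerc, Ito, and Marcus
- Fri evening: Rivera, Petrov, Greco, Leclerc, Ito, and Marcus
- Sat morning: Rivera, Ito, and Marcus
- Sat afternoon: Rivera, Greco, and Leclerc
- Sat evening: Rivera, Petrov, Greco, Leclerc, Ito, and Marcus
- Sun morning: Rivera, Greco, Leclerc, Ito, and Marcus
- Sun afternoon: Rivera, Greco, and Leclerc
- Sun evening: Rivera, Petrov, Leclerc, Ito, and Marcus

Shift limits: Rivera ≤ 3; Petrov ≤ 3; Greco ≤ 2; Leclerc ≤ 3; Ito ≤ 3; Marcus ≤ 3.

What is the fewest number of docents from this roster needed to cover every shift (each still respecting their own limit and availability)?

5

13 slots to fill and no one can take more than 3, so at least ⌈13/3⌉ = 5 docents are needed.
Rivera, Petrov, Greco, Leclerc, and Ito alone can cover everything: Fri morning→Leclerc+Ito, Fri afternoon→Petrov, Fri evening→Petrov, Sat morning→Rivera+Ito, Sat afternoon→Rivera, Sat evening→Petrov, Sun morning→Greco, Sun afternoon→Rivera+Greco, Sun evening→Leclerc+Ito.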